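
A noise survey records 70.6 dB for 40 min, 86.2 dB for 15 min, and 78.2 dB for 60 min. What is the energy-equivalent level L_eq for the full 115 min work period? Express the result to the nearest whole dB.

80 dB

L_eq = 10·log₁₀[(1/T)·Σ tᵢ·10^(Lᵢ/10)] with T = 115 min.
Σ tᵢ·10^(Lᵢ/10) = 40·10^(70.6/10) + 15·10^(86.2/10) + 60·10^(78.2/10) = 1.068e+10.
L_eq = 10·log₁₀(1.068e+10/115) = 79.68 dB.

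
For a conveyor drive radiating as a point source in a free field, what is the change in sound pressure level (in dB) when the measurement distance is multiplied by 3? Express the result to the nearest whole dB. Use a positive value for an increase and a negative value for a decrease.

-10 dB

With spherical spreading the level changes by −20·log₁₀(r₂/r₁).
ΔL = −20·log₁₀(3) = -9.54 dB.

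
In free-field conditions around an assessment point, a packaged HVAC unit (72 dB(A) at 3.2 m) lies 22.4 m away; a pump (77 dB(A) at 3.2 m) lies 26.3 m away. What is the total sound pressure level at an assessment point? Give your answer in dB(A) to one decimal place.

Apply inverse-square spreading to bring every level to the receiver, then sum 10^(L/10).
packaged HVAC unit: 72 − 20·log₁₀(22.4/3.2) = 72 − 16.90 = 55.10 dB(A).
pump: 77 − 20·log₁₀(26.3/3.2) = 77 − 18.30 = 58.70 dB(A).
Σ 10^(L/10) = 1.065e+06 → L_total = 10·log₁₀(1.065e+06) = 60.28 dB(A).

60.3 dB(A)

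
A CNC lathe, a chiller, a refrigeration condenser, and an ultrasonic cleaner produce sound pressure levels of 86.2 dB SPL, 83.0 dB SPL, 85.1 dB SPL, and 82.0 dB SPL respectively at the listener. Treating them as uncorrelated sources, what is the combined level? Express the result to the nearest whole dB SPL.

For uncorrelated sources the intensities add, so convert each level to linear form, sum, and take 10·log₁₀ of the total.
Σ 10^(L/10) = 10^(86.2/10) + 10^(83.0/10) + 10^(85.1/10) + 10^(82.0/10) = 1.098e+09.
L_total = 10·log₁₀(1.098e+09) = 90.41 dB SPL.

90 dB SPL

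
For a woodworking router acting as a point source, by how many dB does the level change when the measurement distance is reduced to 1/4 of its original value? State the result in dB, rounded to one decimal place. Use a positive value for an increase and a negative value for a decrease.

+12.0 dB

With spherical spreading the level changes by −20·log₁₀(r₂/r₁).
ΔL = −20·log₁₀(0.25) = +12.04 dB.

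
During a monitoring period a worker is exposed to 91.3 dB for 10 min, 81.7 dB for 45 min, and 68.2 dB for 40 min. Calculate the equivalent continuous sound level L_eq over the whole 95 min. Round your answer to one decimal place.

Weight each interval's intensity by its duration and average over T = 95 min:
Σ tᵢ·10^(Lᵢ/10) = 10·10^(91.3/10) + 45·10^(81.7/10) + 40·10^(68.2/10) = 2.041e+10.
L_eq = 10·log₁₀(2.041e+10/95) = 83.32 dB.

83.3 dB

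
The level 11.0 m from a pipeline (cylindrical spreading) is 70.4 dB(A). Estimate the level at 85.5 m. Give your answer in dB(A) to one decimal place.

For a line source, L₂ = L₁ − 10·log₁₀(r₂/r₁).
L₂ = 70.4 − 10·log₁₀(85.5/11.0) = 70.4 − 8.906 = 61.49 dB(A).

61.5 dB(A)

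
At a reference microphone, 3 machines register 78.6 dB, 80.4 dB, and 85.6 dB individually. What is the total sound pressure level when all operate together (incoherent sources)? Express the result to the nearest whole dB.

For uncorrelated sources the intensities add, so convert each level to linear form, sum, and take 10·log₁₀ of the total.
Σ 10^(L/10) = 10^(78.6/10) + 10^(80.4/10) + 10^(85.6/10) = 5.452e+08.
L_total = 10·log₁₀(5.452e+08) = 87.37 dB.

87 dB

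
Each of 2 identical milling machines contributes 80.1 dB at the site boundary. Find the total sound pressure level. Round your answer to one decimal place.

83.1 dB

N identical incoherent sources raise the level by 10·log₁₀ N.
L_total = 80.1 + 10·log₁₀(2) = 80.1 + 3.010 = 83.11 dB.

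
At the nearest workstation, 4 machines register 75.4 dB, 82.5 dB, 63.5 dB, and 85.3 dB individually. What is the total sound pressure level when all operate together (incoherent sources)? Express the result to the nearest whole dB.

87 dB

For uncorrelated sources the intensities add, so convert each level to linear form, sum, and take 10·log₁₀ of the total.
Σ 10^(L/10) = 10^(75.4/10) + 10^(82.5/10) + 10^(63.5/10) + 10^(85.3/10) = 5.536e+08.
L_total = 10·log₁₀(5.536e+08) = 87.43 dB.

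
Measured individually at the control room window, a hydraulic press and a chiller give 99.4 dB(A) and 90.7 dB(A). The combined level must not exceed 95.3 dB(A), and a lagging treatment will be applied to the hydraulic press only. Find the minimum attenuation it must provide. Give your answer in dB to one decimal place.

5.9 dB

Everything except the hydraulic press sums to 10^(90.7/10) = 1.175e+09 in linear terms, 90.70 dB(A).
The limit corresponds to 10^(95.3/10) = 3.388e+09; subtracting the fixed part leaves 2.214e+09 for the hydraulic press, i.e. 93.45 dB(A).
Required insertion loss = 99.4 − 93.45 = 5.95 dB.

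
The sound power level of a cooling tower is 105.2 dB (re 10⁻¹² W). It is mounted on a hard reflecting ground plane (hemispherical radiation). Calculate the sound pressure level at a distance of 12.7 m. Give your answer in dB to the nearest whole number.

75 dB

Free-field hemispherical radiation: L_p = L_w − 10·log₁₀(2π·r²), r = 12.7 m.
2π·r² = 1013 m², 10·log₁₀ of that is 30.058 dB.
L_p = 105.2 − 30.058 = 75.14 dB.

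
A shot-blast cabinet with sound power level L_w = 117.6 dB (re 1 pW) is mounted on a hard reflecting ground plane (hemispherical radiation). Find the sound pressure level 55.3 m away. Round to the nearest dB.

75 dB

Free-field hemispherical radiation: L_p = L_w − 10·log₁₀(2π·r²), r = 55.3 m.
2π·r² = 1.921e+04 m², 10·log₁₀ of that is 42.836 dB.
L_p = 117.6 − 42.836 = 74.76 dB.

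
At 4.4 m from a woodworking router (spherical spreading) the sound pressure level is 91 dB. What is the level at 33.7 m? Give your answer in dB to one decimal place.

73.3 dB

Spherical spreading from a point source gives a 20·log₁₀(r₂/r₁) drop.
L₂ = 91 − 20·log₁₀(33.7/4.4) = 91 − 17.684 = 73.32 dB.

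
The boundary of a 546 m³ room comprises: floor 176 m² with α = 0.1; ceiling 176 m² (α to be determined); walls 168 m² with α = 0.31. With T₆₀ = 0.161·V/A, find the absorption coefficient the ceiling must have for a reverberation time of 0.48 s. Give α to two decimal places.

0.64

From T₆₀ = 0.161·V/A, the target T₆₀ = 0.48 s needs A = 0.161·546/0.48 = 183.14 m².
Absorption from the other surfaces = 176·0.1 + 168·0.31 = 69.68 m², so the ceiling must supply 113.46 m² over 176 m².
α = 113.46/176 = 0.645.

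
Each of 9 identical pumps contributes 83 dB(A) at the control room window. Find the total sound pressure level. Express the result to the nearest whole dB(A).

With 9 equal, uncorrelated contributions the intensity is 9× that of one unit, giving a rise of 10·log₁₀ 9.
L_total = 83 + 10·log₁₀(9) = 83 + 9.542 = 92.54 dB(A).

93 dB(A)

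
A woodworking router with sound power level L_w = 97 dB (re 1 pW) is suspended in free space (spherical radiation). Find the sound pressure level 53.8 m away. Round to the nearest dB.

Free-field spherical radiation: L_p = L_w − 10·log₁₀(4π·r²), r = 53.8 m.
4π·r² = 3.637e+04 m², 10·log₁₀ of that is 45.608 dB.
L_p = 97 − 45.608 = 51.39 dB.

51 dB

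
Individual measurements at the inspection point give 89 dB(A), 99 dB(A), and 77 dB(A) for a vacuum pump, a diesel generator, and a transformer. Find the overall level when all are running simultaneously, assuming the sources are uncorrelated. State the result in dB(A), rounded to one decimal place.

99.4 dB(A)

For uncorrelated sources the intensities add, so convert each level to linear form, sum, and take 10·log₁₀ of the total.
Σ 10^(L/10) = 10^(89/10) + 10^(99/10) + 10^(77/10) = 8.788e+09.
L_total = 10·log₁₀(8.788e+09) = 99.44 dB(A).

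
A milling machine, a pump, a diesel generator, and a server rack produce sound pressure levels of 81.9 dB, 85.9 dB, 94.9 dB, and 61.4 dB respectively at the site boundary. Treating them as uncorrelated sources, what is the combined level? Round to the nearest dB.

96 dB

For uncorrelated sources the intensities add, so convert each level to linear form, sum, and take 10·log₁₀ of the total.
Σ 10^(L/10) = 10^(81.9/10) + 10^(85.9/10) + 10^(94.9/10) + 10^(61.4/10) = 3.636e+09.
L_total = 10·log₁₀(3.636e+09) = 95.61 dB.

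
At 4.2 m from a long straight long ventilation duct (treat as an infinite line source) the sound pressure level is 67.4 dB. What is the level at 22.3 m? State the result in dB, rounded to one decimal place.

60.1 dB

For a line source, L₂ = L₁ − 10·log₁₀(r₂/r₁).
L₂ = 67.4 − 10·log₁₀(22.3/4.2) = 67.4 − 7.251 = 60.15 dB.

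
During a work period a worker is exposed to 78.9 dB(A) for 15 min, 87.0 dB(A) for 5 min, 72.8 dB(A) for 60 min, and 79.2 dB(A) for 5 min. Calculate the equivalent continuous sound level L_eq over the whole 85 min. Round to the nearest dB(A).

The energy average is taken in the linear domain: L_eq = 10·log₁₀[(Σ tᵢ·10^(Lᵢ/10))/T], T = 85 min.
Σ tᵢ·10^(Lᵢ/10) = 15·10^(78.9/10) + 5·10^(87.0/10) + 60·10^(72.8/10) + 5·10^(79.2/10) = 5.229e+09.
L_eq = 10·log₁₀(5.229e+09/85) = 77.89 dB(A).

78 dB(A)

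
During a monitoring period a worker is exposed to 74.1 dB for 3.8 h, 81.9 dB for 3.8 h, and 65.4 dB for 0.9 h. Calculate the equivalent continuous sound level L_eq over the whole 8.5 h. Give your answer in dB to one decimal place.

Weight each interval's intensity by its duration and average over T = 8.5 h:
Σ tᵢ·10^(Lᵢ/10) = 3.8·10^(74.1/10) + 3.8·10^(81.9/10) + 0.9·10^(65.4/10) = 6.893e+08.
L_eq = 10·log₁₀(6.893e+08/8.5) = 79.09 dB.

79.1 dB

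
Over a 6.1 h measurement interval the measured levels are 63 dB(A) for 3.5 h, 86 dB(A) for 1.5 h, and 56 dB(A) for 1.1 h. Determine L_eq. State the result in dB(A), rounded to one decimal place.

80.0 dB(A)

L_eq = 10·log₁₀[(1/T)·Σ tᵢ·10^(Lᵢ/10)] with T = 6.1 h.
Σ tᵢ·10^(Lᵢ/10) = 3.5·10^(63/10) + 1.5·10^(86/10) + 1.1·10^(56/10) = 6.046e+08.
L_eq = 10·log₁₀(6.046e+08/6.1) = 79.96 dB(A).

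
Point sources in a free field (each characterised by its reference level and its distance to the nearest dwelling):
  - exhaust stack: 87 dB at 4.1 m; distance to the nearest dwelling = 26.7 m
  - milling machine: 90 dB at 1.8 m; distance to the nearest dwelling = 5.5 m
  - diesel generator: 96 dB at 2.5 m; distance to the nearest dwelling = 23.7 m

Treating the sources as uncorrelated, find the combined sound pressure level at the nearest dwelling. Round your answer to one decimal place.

Apply inverse-square spreading to bring every level to the receiver, then sum 10^(L/10).
exhaust stack: 87 − 20·log₁₀(26.7/4.1) = 87 − 16.27 = 70.73 dB.
milling machine: 90 − 20·log₁₀(5.5/1.8) = 90 − 9.70 = 80.30 dB.
diesel generator: 96 − 20·log₁₀(23.7/2.5) = 96 − 19.54 = 76.46 dB.
Σ 10^(L/10) = 1.632e+08 → L_total = 10·log₁₀(1.632e+08) = 82.13 dB.

82.1 dB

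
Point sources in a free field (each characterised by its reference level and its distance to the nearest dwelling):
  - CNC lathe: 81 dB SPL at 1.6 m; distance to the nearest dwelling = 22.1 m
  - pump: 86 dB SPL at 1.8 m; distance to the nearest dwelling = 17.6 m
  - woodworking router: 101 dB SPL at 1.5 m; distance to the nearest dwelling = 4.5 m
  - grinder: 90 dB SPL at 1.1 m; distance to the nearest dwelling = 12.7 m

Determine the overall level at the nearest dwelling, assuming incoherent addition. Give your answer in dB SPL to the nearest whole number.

91 dB SPL

Propagate each source to the receiver with L = L_ref − 20·log₁₀(r/r_ref), then add intensities.
CNC lathe: 81 − 20·log₁₀(22.1/1.6) = 81 − 22.81 = 58.19 dB SPL.
pump: 86 − 20·log₁₀(17.6/1.8) = 86 − 19.80 = 66.20 dB SPL.
woodworking router: 101 − 20·log₁₀(4.5/1.5) = 101 − 9.54 = 91.46 dB SPL.
grinder: 90 − 20·log₁₀(12.7/1.1) = 90 − 21.25 = 68.75 dB SPL.
Σ 10^(L/10) = 1.411e+09 → L_total = 10·log₁₀(1.411e+09) = 91.50 dB SPL.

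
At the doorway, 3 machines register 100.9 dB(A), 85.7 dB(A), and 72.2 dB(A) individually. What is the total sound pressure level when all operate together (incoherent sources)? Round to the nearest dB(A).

101 dB(A)

For uncorrelated sources the intensities add, so convert each level to linear form, sum, and take 10·log₁₀ of the total.
Σ 10^(L/10) = 10^(100.9/10) + 10^(85.7/10) + 10^(72.2/10) = 1.269e+10.
L_total = 10·log₁₀(1.269e+10) = 101.03 dB(A).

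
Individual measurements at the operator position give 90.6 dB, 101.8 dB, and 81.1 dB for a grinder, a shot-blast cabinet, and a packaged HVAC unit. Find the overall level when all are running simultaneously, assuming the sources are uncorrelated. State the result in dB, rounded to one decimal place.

For uncorrelated sources the intensities add, so convert each level to linear form, sum, and take 10·log₁₀ of the total.
Σ 10^(L/10) = 10^(90.6/10) + 10^(101.8/10) + 10^(81.1/10) = 1.641e+10.
L_total = 10·log₁₀(1.641e+10) = 102.15 dB.

102.2 dB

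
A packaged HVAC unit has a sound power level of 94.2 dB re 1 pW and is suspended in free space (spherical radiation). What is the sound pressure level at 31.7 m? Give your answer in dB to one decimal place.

53.2 dB

Free-field spherical radiation: L_p = L_w − 10·log₁₀(4π·r²), r = 31.7 m.
4π·r² = 1.263e+04 m², 10·log₁₀ of that is 41.013 dB.
L_p = 94.2 − 41.013 = 53.19 dB.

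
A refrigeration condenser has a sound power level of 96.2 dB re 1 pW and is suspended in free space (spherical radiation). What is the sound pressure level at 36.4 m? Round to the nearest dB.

The power spreads over a sphere of area 4π·r², so L_p = L_w − 10·log₁₀(4π·r²).
4π·r² = 1.665e+04 m², 10·log₁₀ of that is 42.214 dB.
L_p = 96.2 − 42.214 = 53.99 dB.

54 dB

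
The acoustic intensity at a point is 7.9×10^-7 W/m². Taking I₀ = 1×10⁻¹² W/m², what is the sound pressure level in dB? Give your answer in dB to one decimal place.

59.0 dB

Dividing by I₀ shifts the exponent by 12: I/I₀ = 7.9×10^5.
L = 10·(0.8976 + 5) = 58.98 dB.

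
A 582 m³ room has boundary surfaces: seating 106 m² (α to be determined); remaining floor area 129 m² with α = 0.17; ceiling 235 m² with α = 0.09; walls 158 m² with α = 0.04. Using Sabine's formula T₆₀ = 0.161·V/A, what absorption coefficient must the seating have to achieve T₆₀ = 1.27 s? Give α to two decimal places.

From T₆₀ = 0.161·V/A, the target T₆₀ = 1.27 s needs A = 0.161·582/1.27 = 73.78 m².
Absorption from the other surfaces = 129·0.17 + 235·0.09 + 158·0.04 = 49.40 m², so the seating must supply 24.38 m² over 106 m².
α = 24.38/106 = 0.230.

0.23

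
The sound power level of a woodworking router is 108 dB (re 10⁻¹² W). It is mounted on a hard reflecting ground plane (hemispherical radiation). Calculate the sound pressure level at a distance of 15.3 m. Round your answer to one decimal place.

76.3 dB

L_p = L_w − 10·log₁₀(2π·r²) with r = 15.3 m.
2π·r² = 1471 m², 10·log₁₀ of that is 31.676 dB.
L_p = 108 − 31.676 = 76.32 dB.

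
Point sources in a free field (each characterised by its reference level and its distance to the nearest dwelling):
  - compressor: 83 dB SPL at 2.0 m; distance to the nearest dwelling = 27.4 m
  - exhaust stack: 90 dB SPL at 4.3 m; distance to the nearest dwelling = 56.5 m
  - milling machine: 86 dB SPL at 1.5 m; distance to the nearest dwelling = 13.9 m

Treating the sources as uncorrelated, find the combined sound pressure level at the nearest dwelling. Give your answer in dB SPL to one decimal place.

First find each source's level at the receiver (point-source: −20·log₁₀(r/r_ref)), then combine on an intensity basis.
compressor: 83 − 20·log₁₀(27.4/2.0) = 83 − 22.73 = 60.27 dB SPL.
exhaust stack: 90 − 20·log₁₀(56.5/4.3) = 90 − 22.37 = 67.63 dB SPL.
milling machine: 86 − 20·log₁₀(13.9/1.5) = 86 − 19.34 = 66.66 dB SPL.
Σ 10^(L/10) = 1.149e+07 → L_total = 10·log₁₀(1.149e+07) = 70.60 dB SPL.

70.6 dB SPL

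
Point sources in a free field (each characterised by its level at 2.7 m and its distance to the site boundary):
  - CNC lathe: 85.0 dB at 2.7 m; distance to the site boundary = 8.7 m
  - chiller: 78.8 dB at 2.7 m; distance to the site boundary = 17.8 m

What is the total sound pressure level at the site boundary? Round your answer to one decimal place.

75.1 dB

First find each source's level at the receiver (point-source: −20·log₁₀(r/r_ref)), then combine on an intensity basis.
CNC lathe: 85.0 − 20·log₁₀(8.7/2.7) = 85.0 − 10.16 = 74.84 dB.
chiller: 78.8 − 20·log₁₀(17.8/2.7) = 78.8 − 16.38 = 62.42 dB.
Σ 10^(L/10) = 3.220e+07 → L_total = 10·log₁₀(3.220e+07) = 75.08 dB.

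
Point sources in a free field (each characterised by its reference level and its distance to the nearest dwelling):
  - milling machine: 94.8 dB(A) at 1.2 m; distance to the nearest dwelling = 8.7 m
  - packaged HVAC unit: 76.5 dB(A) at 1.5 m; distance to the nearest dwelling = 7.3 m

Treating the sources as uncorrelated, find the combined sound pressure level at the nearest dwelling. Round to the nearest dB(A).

Apply inverse-square spreading to bring every level to the receiver, then sum 10^(L/10).
milling machine: 94.8 − 20·log₁₀(8.7/1.2) = 94.8 − 17.21 = 77.59 dB(A).
packaged HVAC unit: 76.5 − 20·log₁₀(7.3/1.5) = 76.5 − 13.74 = 62.76 dB(A).
Σ 10^(L/10) = 5.934e+07 → L_total = 10·log₁₀(5.934e+07) = 77.73 dB(A).

78 dB(A)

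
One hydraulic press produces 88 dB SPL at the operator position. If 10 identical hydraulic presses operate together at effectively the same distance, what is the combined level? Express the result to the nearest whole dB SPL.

N identical incoherent sources raise the level by 10·log₁₀ N.
L_total = 88 + 10·log₁₀(10) = 88 + 10.000 = 98.00 dB SPL.

98 dB SPL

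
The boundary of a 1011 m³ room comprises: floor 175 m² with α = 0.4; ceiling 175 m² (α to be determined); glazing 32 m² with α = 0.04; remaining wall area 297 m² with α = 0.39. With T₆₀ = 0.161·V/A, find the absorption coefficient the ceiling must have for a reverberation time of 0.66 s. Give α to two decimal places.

From T₆₀ = 0.161·V/A, the target T₆₀ = 0.66 s needs A = 0.161·1011/0.66 = 246.62 m².
Absorption from the other surfaces = 175·0.4 + 32·0.04 + 297·0.39 = 187.11 m², so the ceiling must supply 59.51 m² over 175 m².
α = 59.51/175 = 0.340.

0.34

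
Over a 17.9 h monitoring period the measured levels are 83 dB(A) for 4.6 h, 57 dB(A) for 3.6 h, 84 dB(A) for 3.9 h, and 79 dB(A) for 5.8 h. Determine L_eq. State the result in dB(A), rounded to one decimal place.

81.2 dB(A)

The energy average is taken in the linear domain: L_eq = 10·log₁₀[(Σ tᵢ·10^(Lᵢ/10))/T], T = 17.9 h.
Σ tᵢ·10^(Lᵢ/10) = 4.6·10^(83/10) + 3.6·10^(57/10) + 3.9·10^(84/10) + 5.8·10^(79/10) = 2.360e+09.
L_eq = 10·log₁₀(2.360e+09/17.9) = 81.20 dB(A).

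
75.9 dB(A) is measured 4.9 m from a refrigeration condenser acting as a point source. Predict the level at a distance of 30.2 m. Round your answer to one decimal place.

60.1 dB(A)

Spherical spreading from a point source gives a 20·log₁₀(r₂/r₁) drop.
L₂ = 75.9 − 20·log₁₀(30.2/4.9) = 75.9 − 15.796 = 60.10 dB(A).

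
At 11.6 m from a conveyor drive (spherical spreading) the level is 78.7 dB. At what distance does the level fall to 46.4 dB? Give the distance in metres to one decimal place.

For a point source L₁ − L₂ = 20·log₁₀(r₂/r₁), so r₂ = r₁·10^((L₁−L₂)/20).
r₂ = 11.6·10^((78.7−46.4)/20) = 11.6·10^(32.3/20) = 478.03 m.

478.0 m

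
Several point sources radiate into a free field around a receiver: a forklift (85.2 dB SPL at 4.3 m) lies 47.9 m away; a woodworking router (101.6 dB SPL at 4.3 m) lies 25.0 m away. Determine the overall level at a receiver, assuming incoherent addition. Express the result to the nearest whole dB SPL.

86 dB SPL

First find each source's level at the receiver (point-source: −20·log₁₀(r/r_ref)), then combine on an intensity basis.
forklift: 85.2 − 20·log₁₀(47.9/4.3) = 85.2 − 20.94 = 64.26 dB SPL.
woodworking router: 101.6 − 20·log₁₀(25.0/4.3) = 101.6 − 15.29 = 86.31 dB SPL.
Σ 10^(L/10) = 4.303e+08 → L_total = 10·log₁₀(4.303e+08) = 86.34 dB SPL.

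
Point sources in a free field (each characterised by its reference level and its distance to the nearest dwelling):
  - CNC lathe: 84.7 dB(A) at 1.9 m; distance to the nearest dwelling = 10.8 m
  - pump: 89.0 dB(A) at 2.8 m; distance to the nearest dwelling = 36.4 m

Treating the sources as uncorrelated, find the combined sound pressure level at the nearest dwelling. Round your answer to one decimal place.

Propagate each source to the receiver with L = L_ref − 20·log₁₀(r/r_ref), then add intensities.
CNC lathe: 84.7 − 20·log₁₀(10.8/1.9) = 84.7 − 15.09 = 69.61 dB(A).
pump: 89.0 − 20·log₁₀(36.4/2.8) = 89.0 − 22.28 = 66.72 dB(A).
Σ 10^(L/10) = 1.383e+07 → L_total = 10·log₁₀(1.383e+07) = 71.41 dB(A).

71.4 dB(A)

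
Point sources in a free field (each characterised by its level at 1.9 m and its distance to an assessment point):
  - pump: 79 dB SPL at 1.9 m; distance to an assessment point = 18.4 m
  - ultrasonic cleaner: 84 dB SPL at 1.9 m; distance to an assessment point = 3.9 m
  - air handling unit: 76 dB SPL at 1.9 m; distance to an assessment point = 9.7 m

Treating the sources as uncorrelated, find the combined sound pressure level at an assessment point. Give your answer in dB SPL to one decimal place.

77.9 dB SPL

Propagate each source to the receiver with L = L_ref − 20·log₁₀(r/r_ref), then add intensities.
pump: 79 − 20·log₁₀(18.4/1.9) = 79 − 19.72 = 59.28 dB SPL.
ultrasonic cleaner: 84 − 20·log₁₀(3.9/1.9) = 84 − 6.25 = 77.75 dB SPL.
air handling unit: 76 − 20·log₁₀(9.7/1.9) = 76 − 14.16 = 61.84 dB SPL.
Σ 10^(L/10) = 6.199e+07 → L_total = 10·log₁₀(6.199e+07) = 77.92 dB SPL.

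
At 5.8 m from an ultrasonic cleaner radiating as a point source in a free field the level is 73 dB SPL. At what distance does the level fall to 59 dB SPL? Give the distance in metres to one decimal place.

29.1 m

The 14.0 dB drop corresponds to a distance ratio of 10^(14.0/20) for a point source.
r₂ = 5.8·10^((73−59)/20) = 5.8·10^(14.0/20) = 29.07 m.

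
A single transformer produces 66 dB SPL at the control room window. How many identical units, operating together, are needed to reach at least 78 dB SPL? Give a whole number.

The shortfall is 78 − 66 = 12.0 dB, and N units add 10·log₁₀ N, so need 10·log₁₀ N ≥ 12.0.
N ≥ 10^(12.0/10) = 15.849, so N = 16.

16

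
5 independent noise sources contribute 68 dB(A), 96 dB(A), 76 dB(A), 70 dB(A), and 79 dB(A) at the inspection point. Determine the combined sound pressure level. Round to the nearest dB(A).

For uncorrelated sources the intensities add, so convert each level to linear form, sum, and take 10·log₁₀ of the total.
Σ 10^(L/10) = 10^(68/10) + 10^(96/10) + 10^(76/10) + 10^(70/10) + 10^(79/10) = 4.117e+09.
L_total = 10·log₁₀(4.117e+09) = 96.15 dB(A).

96 dB(A)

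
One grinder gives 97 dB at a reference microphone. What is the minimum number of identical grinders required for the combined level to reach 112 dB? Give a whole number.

N identical sources give L₁ + 10·log₁₀ N, so require 10·log₁₀ N ≥ 112 − 97 = 15.0 dB.
N ≥ 10^(15.0/10) = 31.623, so N = 32.

32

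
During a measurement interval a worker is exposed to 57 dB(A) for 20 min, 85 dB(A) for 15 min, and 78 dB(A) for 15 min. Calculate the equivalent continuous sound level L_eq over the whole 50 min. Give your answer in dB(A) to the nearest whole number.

Weight each interval's intensity by its duration and average over T = 50 min:
Σ tᵢ·10^(Lᵢ/10) = 20·10^(57/10) + 15·10^(85/10) + 15·10^(78/10) = 5.700e+09.
L_eq = 10·log₁₀(5.700e+09/50) = 80.57 dB(A).

81 dB(A)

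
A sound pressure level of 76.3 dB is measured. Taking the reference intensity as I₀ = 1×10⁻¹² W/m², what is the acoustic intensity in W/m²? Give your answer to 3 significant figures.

I/I₀ = 10^(76.3/10) = 4.266e+07, so I = 4.266e+07 × 10⁻¹² W/m².

4.27e-05 W/m²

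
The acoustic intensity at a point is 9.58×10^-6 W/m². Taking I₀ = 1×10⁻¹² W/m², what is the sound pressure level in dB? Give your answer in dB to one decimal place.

I/I₀ = 9.58×10^-6/10⁻¹² = 9.58×10^6, and L = 10·log₁₀(I/I₀).
L = 10·(0.9814 + 6) = 69.81 dB.

69.8 dB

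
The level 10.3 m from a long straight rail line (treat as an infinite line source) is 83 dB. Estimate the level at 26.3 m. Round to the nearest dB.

For a line source, L₂ = L₁ − 10·log₁₀(r₂/r₁).
L₂ = 83 − 10·log₁₀(26.3/10.3) = 83 − 4.071 = 78.93 dB.

79 dB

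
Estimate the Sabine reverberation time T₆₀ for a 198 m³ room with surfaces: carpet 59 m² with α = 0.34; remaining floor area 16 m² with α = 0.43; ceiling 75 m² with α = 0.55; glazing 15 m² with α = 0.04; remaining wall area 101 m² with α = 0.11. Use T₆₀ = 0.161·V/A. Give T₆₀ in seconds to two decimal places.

0.40 s

Total absorption A = 59·0.34 + 16·0.43 + 75·0.55 + 15·0.04 + 101·0.11 = 79.90 m² sabins.
T₆₀ = 0.161·V/A = 0.161·198/79.90 = 0.399 s.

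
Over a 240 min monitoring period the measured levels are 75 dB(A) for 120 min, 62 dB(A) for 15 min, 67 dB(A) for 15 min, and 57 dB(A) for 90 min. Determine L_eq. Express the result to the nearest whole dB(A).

The energy average is taken in the linear domain: L_eq = 10·log₁₀[(Σ tᵢ·10^(Lᵢ/10))/T], T = 240 min.
Σ tᵢ·10^(Lᵢ/10) = 120·10^(75/10) + 15·10^(62/10) + 15·10^(67/10) + 90·10^(57/10) = 3.939e+09.
L_eq = 10·log₁₀(3.939e+09/240) = 72.15 dB(A).

72 dB(A)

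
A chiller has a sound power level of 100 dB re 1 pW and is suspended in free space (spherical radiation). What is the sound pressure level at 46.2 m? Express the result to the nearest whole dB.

56 dB

L_p = L_w − 10·log₁₀(4π·r²) with r = 46.2 m.
4π·r² = 2.682e+04 m², 10·log₁₀ of that is 44.285 dB.
L_p = 100 − 44.285 = 55.72 dB.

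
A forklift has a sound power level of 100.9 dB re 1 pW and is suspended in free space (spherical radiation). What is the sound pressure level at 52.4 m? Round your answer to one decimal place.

The power spreads over a sphere of area 4π·r², so L_p = L_w − 10·log₁₀(4π·r²).
4π·r² = 3.45e+04 m², 10·log₁₀ of that is 45.379 dB.
L_p = 100.9 − 45.379 = 55.52 dB.

55.5 dB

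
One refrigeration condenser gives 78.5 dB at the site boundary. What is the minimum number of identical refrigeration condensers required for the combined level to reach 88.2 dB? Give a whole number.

10

The shortfall is 88.2 − 78.5 = 9.7 dB, and N units add 10·log₁₀ N, so need 10·log₁₀ N ≥ 9.7.
N ≥ 10^(9.7/10) = 9.333, so N = 10.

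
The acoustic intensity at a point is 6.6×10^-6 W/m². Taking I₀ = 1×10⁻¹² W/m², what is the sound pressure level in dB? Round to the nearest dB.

Dividing by I₀ shifts the exponent by 12: I/I₀ = 6.6×10^6.
L = 10·(0.8195 + 6) = 68.20 dB.

68 dB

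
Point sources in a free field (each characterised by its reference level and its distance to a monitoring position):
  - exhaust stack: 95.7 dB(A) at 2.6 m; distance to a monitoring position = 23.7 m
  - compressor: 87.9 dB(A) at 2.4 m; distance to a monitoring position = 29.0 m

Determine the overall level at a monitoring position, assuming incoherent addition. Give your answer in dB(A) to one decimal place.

Apply inverse-square spreading to bring every level to the receiver, then sum 10^(L/10).
exhaust stack: 95.7 − 20·log₁₀(23.7/2.6) = 95.7 − 19.20 = 76.50 dB(A).
compressor: 87.9 − 20·log₁₀(29.0/2.4) = 87.9 − 21.64 = 66.26 dB(A).
Σ 10^(L/10) = 4.894e+07 → L_total = 10·log₁₀(4.894e+07) = 76.90 dB(A).

76.9 dB(A)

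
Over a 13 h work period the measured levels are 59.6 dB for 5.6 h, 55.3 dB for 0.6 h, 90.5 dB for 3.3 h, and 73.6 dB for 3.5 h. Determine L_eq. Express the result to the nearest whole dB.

The energy average is taken in the linear domain: L_eq = 10·log₁₀[(Σ tᵢ·10^(Lᵢ/10))/T], T = 13 h.
Σ tᵢ·10^(Lᵢ/10) = 5.6·10^(59.6/10) + 0.6·10^(55.3/10) + 3.3·10^(90.5/10) + 3.5·10^(73.6/10) = 3.788e+09.
L_eq = 10·log₁₀(3.788e+09/13) = 84.64 dB.

85 dB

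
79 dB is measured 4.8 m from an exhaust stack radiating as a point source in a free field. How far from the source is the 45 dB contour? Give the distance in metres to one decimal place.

240.6 m

For a point source L₁ − L₂ = 20·log₁₀(r₂/r₁), so r₂ = r₁·10^((L₁−L₂)/20).
r₂ = 4.8·10^((79−45)/20) = 4.8·10^(34.0/20) = 240.57 m.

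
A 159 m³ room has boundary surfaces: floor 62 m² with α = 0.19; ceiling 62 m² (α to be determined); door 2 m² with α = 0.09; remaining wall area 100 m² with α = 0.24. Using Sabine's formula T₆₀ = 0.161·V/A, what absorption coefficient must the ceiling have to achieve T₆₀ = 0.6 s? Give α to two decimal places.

A = 0.161·V/T₆₀ = 0.161·159/0.6 = 42.66 m² sabins.
Absorption from the other surfaces = 62·0.19 + 2·0.09 + 100·0.24 = 35.96 m², so the ceiling must supply 6.70 m² over 62 m².
α = 6.70/62 = 0.108.

0.11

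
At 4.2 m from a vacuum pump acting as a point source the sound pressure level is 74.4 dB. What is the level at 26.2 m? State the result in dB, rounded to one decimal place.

58.5 dB

Spherical spreading from a point source gives a 20·log₁₀(r₂/r₁) drop.
L₂ = 74.4 − 20·log₁₀(26.2/4.2) = 74.4 − 15.901 = 58.50 dB.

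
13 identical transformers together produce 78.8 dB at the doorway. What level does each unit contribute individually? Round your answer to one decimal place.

13 equal contributions raise the level by 10·log₁₀ 13 = 11.139 dB, so each unit alone gives 78.8 − 11.139.

67.7 dB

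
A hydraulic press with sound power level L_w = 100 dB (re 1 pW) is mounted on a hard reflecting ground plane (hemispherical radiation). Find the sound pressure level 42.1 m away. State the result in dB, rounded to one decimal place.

The power spreads over a hemisphere of area 2π·r², so L_p = L_w − 10·log₁₀(2π·r²).
2π·r² = 1.114e+04 m², 10·log₁₀ of that is 40.467 dB.
L_p = 100 − 40.467 = 59.53 dB.

59.5 dB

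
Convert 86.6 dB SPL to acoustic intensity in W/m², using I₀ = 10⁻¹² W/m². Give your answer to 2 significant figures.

0.00046 W/m²

I = I₀·10^(L/10) = 10⁻¹² × 10^(86.6/10) = 10^(-3.340).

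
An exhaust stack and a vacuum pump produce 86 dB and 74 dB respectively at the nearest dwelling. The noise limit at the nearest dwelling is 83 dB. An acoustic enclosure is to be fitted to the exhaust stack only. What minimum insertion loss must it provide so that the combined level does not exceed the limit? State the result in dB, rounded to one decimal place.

3.6 dB

The untreated sources together contribute 10^(74/10) = 2.512e+07, i.e. 74.00 dB.
To meet 83 dB overall, the treated exhaust stack may contribute at most 10^(83/10) − 2.512e+07 = 1.744e+08, i.e. 82.42 dB.
Required insertion loss = 86 − 82.42 = 3.58 dB.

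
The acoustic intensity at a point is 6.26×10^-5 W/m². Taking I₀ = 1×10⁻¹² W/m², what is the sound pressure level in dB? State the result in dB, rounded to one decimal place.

78.0 dB

L = 10·log₁₀(I/I₀) = 10·log₁₀(6.26×10^-5/10⁻¹²) = 10·log₁₀(6.26×10^7).
L = 10·(0.7966 + 7) = 77.97 dB.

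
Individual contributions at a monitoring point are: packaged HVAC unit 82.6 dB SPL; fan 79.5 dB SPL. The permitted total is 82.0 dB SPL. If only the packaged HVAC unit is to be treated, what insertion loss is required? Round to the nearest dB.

4 dB

Fixed contribution from the other source: Σ 10^(L/10) = 10^(79.5/10) = 8.913e+07 (79.50 dB SPL).
To meet 82.0 dB SPL overall, the treated packaged HVAC unit may contribute at most 10^(82.0/10) − 8.913e+07 = 6.936e+07, i.e. 78.41 dB SPL.
So the packaged HVAC unit must be reduced from 82.6 to 78.41 dB SPL: IL = 4.19 dB.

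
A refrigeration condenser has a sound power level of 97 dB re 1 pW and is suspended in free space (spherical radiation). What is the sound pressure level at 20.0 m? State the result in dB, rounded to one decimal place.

L_p = L_w − 10·log₁₀(4π·r²) with r = 20.0 m.
4π·r² = 5027 m², 10·log₁₀ of that is 37.013 dB.
L_p = 97 − 37.013 = 59.99 dB.

60.0 dB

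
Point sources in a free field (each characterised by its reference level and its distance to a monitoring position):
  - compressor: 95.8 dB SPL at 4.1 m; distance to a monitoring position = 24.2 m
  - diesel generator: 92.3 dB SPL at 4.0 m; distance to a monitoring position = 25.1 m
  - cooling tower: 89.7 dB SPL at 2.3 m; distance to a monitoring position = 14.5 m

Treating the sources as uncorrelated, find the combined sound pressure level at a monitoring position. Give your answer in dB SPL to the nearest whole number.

82 dB SPL

First find each source's level at the receiver (point-source: −20·log₁₀(r/r_ref)), then combine on an intensity basis.
compressor: 95.8 − 20·log₁₀(24.2/4.1) = 95.8 − 15.42 = 80.38 dB SPL.
diesel generator: 92.3 − 20·log₁₀(25.1/4.0) = 92.3 − 15.95 = 76.35 dB SPL.
cooling tower: 89.7 − 20·log₁₀(14.5/2.3) = 89.7 − 15.99 = 73.71 dB SPL.
Σ 10^(L/10) = 1.757e+08 → L_total = 10·log₁₀(1.757e+08) = 82.45 dB SPL.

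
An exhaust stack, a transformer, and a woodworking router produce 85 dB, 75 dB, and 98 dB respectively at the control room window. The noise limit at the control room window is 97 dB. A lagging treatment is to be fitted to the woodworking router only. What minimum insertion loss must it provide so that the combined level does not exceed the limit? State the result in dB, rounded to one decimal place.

1.3 dB

Everything except the woodworking router sums to 10^(85/10) + 10^(75/10) = 3.479e+08 in linear terms, 85.41 dB.
To meet 97 dB overall, the treated woodworking router may contribute at most 10^(97/10) − 3.479e+08 = 4.664e+09, i.e. 96.69 dB.
So the woodworking router must be reduced from 98 to 96.69 dB: IL = 1.31 dB.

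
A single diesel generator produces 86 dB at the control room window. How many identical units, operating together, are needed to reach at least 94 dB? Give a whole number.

The shortfall is 94 − 86 = 8.0 dB, and N units add 10·log₁₀ N, so need 10·log₁₀ N ≥ 8.0.
N ≥ 10^(8.0/10) = 6.310, so N = 7.

7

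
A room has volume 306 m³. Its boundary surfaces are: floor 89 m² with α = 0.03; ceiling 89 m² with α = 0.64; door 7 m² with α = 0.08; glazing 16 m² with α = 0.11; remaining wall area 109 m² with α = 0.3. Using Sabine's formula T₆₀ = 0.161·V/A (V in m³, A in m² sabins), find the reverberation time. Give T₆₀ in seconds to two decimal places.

0.52 s

Total absorption A = 89·0.03 + 89·0.64 + 7·0.08 + 16·0.11 + 109·0.3 = 94.65 m² sabins.
T₆₀ = 0.161·V/A = 0.161·306/94.65 = 0.521 s.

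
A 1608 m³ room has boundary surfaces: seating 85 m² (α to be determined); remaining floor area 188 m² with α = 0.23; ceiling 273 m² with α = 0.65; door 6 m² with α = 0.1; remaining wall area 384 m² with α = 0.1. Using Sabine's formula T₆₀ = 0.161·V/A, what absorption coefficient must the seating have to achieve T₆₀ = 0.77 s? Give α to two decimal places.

A = 0.161·V/T₆₀ = 0.161·1608/0.77 = 336.22 m² sabins.
Absorption from the other surfaces = 188·0.23 + 273·0.65 + 6·0.1 + 384·0.1 = 259.69 m², so the seating must supply 76.53 m² over 85 m².
α = 76.53/85 = 0.900.

0.90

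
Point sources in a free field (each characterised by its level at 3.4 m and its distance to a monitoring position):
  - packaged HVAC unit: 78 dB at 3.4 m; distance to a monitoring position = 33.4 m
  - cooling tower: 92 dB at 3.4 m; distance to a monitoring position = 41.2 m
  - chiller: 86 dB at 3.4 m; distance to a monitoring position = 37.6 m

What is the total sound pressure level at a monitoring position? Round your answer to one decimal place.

First find each source's level at the receiver (point-source: −20·log₁₀(r/r_ref)), then combine on an intensity basis.
packaged HVAC unit: 78 − 20·log₁₀(33.4/3.4) = 78 − 19.85 = 58.15 dB.
cooling tower: 92 − 20·log₁₀(41.2/3.4) = 92 − 21.67 = 70.33 dB.
chiller: 86 − 20·log₁₀(37.6/3.4) = 86 − 20.87 = 65.13 dB.
Σ 10^(L/10) = 1.470e+07 → L_total = 10·log₁₀(1.470e+07) = 71.67 dB.

71.7 dB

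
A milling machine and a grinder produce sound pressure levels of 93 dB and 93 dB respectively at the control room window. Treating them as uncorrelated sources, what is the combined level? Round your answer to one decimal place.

For uncorrelated sources the intensities add, so convert each level to linear form, sum, and take 10·log₁₀ of the total.
Σ 10^(L/10) = 10^(93/10) + 10^(93/10) = 3.991e+09.
L_total = 10·log₁₀(3.991e+09) = 96.01 dB.

96.0 dB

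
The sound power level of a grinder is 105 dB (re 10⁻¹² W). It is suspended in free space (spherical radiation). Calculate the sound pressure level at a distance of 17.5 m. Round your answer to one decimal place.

69.1 dB

The power spreads over a sphere of area 4π·r², so L_p = L_w − 10·log₁₀(4π·r²).
4π·r² = 3848 m², 10·log₁₀ of that is 35.853 dB.
L_p = 105 − 35.853 = 69.15 dB.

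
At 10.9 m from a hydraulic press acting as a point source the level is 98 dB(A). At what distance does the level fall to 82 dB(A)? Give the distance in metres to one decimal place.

68.8 m

The 16.0 dB drop corresponds to a distance ratio of 10^(16.0/20) for a point source.
r₂ = 10.9·10^((98−82)/20) = 10.9·10^(16.0/20) = 68.77 m.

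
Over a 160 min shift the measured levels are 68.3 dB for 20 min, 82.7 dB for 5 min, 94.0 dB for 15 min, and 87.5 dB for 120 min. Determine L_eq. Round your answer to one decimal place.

88.2 dB

The energy average is taken in the linear domain: L_eq = 10·log₁₀[(Σ tᵢ·10^(Lᵢ/10))/T], T = 160 min.
Σ tᵢ·10^(Lᵢ/10) = 20·10^(68.3/10) + 5·10^(82.7/10) + 15·10^(94.0/10) + 120·10^(87.5/10) = 1.062e+11.
L_eq = 10·log₁₀(1.062e+11/160) = 88.22 dB.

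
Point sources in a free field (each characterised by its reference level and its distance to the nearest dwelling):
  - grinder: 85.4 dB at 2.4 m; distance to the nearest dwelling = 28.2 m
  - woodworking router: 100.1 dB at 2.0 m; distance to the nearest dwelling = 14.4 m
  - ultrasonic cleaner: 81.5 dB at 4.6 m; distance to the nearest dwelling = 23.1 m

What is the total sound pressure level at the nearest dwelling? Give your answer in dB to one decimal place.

83.1 dB

Propagate each source to the receiver with L = L_ref − 20·log₁₀(r/r_ref), then add intensities.
grinder: 85.4 − 20·log₁₀(28.2/2.4) = 85.4 − 21.40 = 64.00 dB.
woodworking router: 100.1 − 20·log₁₀(14.4/2.0) = 100.1 − 17.15 = 82.95 dB.
ultrasonic cleaner: 81.5 − 20·log₁₀(23.1/4.6) = 81.5 − 14.02 = 67.48 dB.
Σ 10^(L/10) = 2.055e+08 → L_total = 10·log₁₀(2.055e+08) = 83.13 dB.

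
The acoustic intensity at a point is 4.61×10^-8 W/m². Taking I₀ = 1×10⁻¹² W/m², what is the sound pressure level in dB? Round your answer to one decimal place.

46.6 dB

L = 10·log₁₀(I/I₀) = 10·log₁₀(4.61×10^-8/10⁻¹²) = 10·log₁₀(4.61×10^4).
L = 10·(0.6637 + 4) = 46.64 dB.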